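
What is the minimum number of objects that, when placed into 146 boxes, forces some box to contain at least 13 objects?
n = (13 − 1)·146 + 1 = 1753

By the generalised pigeonhole principle, to guarantee some box contains ≥ r objects we need more than (r − 1) · k objects total. Threshold: n = (r − 1) · k + 1. With r = 13 and k = 146: n = 12 · 146 + 1 = 1752 + 1 = 1753. For n = 1752 = 12 · 146, we can put exactly 12 objects in every box, avoiding 13 in any single one — so 1753 is tight.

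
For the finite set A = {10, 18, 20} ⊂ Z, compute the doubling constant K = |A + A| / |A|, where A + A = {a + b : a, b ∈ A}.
K = |A + A| / |A| = 6/3 = 2

Enumerate A + A = {a + b : a, b ∈ A}. With |A| = 3, there are |A|^2 = 9 ordered sum pairs; collecting distinct values, A + A = {20, 28, 30, 36, 38, 40}, so |A + A| = 6. Thus K = 6/3 = 2. For comparison, the minimum possible |A + A| over all 3-element sets is 2·3 − 1 = 5 (so min K = 5/3), attained only by arithmetic progressions.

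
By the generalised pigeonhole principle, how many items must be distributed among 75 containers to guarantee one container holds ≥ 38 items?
n = (38 − 1)·75 + 1 = 2776

By the generalised pigeonhole principle, to guarantee some box contains ≥ r objects we need more than (r − 1) · k objects total. Threshold: n = (r − 1) · k + 1. With r = 38 and k = 75: n = 37 · 75 + 1 = 2775 + 1 = 2776. For n = 2775 = 37 · 75, we can put exactly 37 objects in every box, avoiding 38 in any single one — so 2776 is tight.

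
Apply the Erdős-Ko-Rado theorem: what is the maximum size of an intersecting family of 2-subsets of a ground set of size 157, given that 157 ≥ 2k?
max |F| = C(156, 1) = 156

The Erdős-Ko-Rado theorem states: for n ≥ 2k, an intersecting family of k-subsets of an n-element set has size at most C(n − 1, k − 1), with equality for 'star' families {A ⊆ [n] : |A| = k, i ∈ A} (fix an element i). For n = 157, k = 2: C(156, 1) = 156.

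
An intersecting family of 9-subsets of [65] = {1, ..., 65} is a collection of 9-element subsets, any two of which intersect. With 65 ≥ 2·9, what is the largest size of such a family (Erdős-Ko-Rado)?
max |F| = C(64, 8) = 4426165368

The Erdős-Ko-Rado theorem states: for n ≥ 2k, an intersecting family of k-subsets of an n-element set has size at most C(n − 1, k − 1), with equality for 'star' families {A ⊆ [n] : |A| = k, i ∈ A} (fix an element i). For n = 65, k = 9: C(64, 8) = 4426165368.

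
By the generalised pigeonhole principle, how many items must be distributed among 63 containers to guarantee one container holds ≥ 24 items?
n = (24 − 1)·63 + 1 = 1450

By the generalised pigeonhole principle, to guarantee some box contains ≥ r objects we need more than (r − 1) · k objects total. Threshold: n = (r − 1) · k + 1. With r = 24 and k = 63: n = 23 · 63 + 1 = 1449 + 1 = 1450. For n = 1449 = 23 · 63, we can put exactly 23 objects in every box, avoiding 24 in any single one — so 1450 is tight.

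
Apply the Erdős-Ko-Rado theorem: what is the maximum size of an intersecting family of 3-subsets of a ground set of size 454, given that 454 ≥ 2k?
max |F| = C(453, 2) = 102378

Erdős-Ko-Rado (1961): when n ≥ 2k, max |F| = C(n−1, k−1). The bound is attained by the star {A : i ∈ A} for any fixed i ∈ [n]. Here C(454−1, 3−1) = C(453, 2) = 102378.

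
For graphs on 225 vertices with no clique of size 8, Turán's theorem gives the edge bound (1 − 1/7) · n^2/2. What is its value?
Turán density bound = (6/7) · 225^2/2 = 151875/7 ≈ 21696.4286

Turán's theorem: ex(n, K_{r+1}) is achieved by the complete r-partite Turán graph T(n, r) with parts as balanced as possible, and is at most (1 − 1/r) · n^2/2. For r = 7, n = 225: the density bound is (6/7) · 50625/2 = 151875/7 ≈ 21696.4286. The integer-valued extremum is e(T(225, 7)) = 21696, which is strictly less than the density bound 151875/7 since 7 ∤ 225 (the parts of T(225, 7) cannot all be equal).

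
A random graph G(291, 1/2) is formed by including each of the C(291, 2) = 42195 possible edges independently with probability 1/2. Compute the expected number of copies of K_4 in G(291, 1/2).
E[# K_4] = C(291, 4) · (1/2)^C(4, 2) = 292664520 / 2^6 = 36583065/8 = 4572883.125

For each 4-subset S of vertices (there are C(291, 4) = 292664520 such S), let X_S = 1 if S induces a K_4 (all C(4, 2) = 6 edges present). Then P(X_S = 1) = (1/2)^6 = 1/64. By linearity of expectation, E[# K_4] = C(291, 4) · (1/2)^6 = 292664520 / 64 = 36583065/8 = 4572883.125.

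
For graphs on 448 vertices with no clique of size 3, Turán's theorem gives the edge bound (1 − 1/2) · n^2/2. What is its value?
Turán density bound = (1/2) · 448^2/2 = 50176

Turán's theorem: ex(n, K_{r+1}) is achieved by the complete r-partite Turán graph T(n, r) with parts as balanced as possible, and is at most (1 − 1/r) · n^2/2. For r = 2, n = 448: the density bound is (1/2) · 200704/2 = 50176. Since 2 ∣ 448, the Turán graph T(448, 2) has parts of equal size 224, and its edge count e(T(448, 2)) = 50176 attains the density bound exactly.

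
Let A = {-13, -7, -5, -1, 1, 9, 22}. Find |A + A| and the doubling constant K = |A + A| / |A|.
K = |A + A| / |A| = 23/7

Enumerate A + A = {a + b : a, b ∈ A}. With |A| = 7, there are |A|^2 = 49 ordered sum pairs; collecting distinct values, A + A = {-26, -20, -18, -14, -12, -10, -8, -6, -4, -2, 0, 2, 4, 8, 9, 10, 15, 17, 18, 21, 23, 31, 44}, so |A + A| = 23. Thus K = 23/7. For comparison, the minimum possible |A + A| over all 7-element sets is 2·7 − 1 = 13 (so min K = 13/7), attained only by arithmetic progressions.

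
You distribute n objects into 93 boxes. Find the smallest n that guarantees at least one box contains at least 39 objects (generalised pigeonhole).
n = (39 − 1)·93 + 1 = 3535

By the generalised pigeonhole principle, to guarantee some box contains ≥ r objects we need more than (r − 1) · k objects total. Threshold: n = (r − 1) · k + 1. With r = 39 and k = 93: n = 38 · 93 + 1 = 3534 + 1 = 3535. For n = 3534 = 38 · 93, we can put exactly 38 objects in every box, avoiding 39 in any single one — so 3535 is tight.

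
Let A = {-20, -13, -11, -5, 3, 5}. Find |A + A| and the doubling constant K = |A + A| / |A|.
K = |A + A| / |A| = 19/6

Enumerate A + A = {a + b : a, b ∈ A}. With |A| = 6, there are |A|^2 = 36 ordered sum pairs; collecting distinct values, A + A = {-40, -33, -31, -26, -25, -24, -22, -18, -17, -16, -15, -10, -8, -6, -2, 0, 6, 8, 10}, so |A + A| = 19. Thus K = 19/6. For comparison, the minimum possible |A + A| over all 6-element sets is 2·6 − 1 = 11 (so min K = 11/6), attained only by arithmetic progressions.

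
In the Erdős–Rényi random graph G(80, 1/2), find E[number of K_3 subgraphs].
E[# K_3] = C(80, 3) · (1/2)^C(3, 2) = 82160 / 2^3 = 10270

For each 3-subset S of vertices (there are C(80, 3) = 82160 such S), let X_S = 1 if S induces a K_3 (all C(3, 2) = 3 edges present). Then P(X_S = 1) = (1/2)^3 = 1/8. By linearity of expectation, E[# K_3] = C(80, 3) · (1/2)^3 = 82160 / 8 = 10270.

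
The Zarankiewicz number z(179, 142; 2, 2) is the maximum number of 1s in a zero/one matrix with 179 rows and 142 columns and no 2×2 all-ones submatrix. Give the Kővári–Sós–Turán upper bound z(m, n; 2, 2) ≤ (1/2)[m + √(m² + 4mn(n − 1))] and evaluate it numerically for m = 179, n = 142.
z(179, 142; 2, 2) ≤ (1/2)[179 + √(179² + 4·179·142·141)] = (1/2)[179 + √14367793] = 1984.7436

Kővári–Sós–Turán: let r_1, ..., r_179 be the row sums and z = Σ r_i the total number of 1s. Each pair of columns can share at most one row with both entries 1 (else a 2×2 all-ones block appears), so Σ_i C(r_i, 2) ≤ C(142, 2) = 10011. By convexity Σ_i C(r_i, 2) ≥ 179·C(z/179, 2) = z(z − 179)/(2·179), giving z² − 179z − 179·142·141 ≤ 0 and hence z ≤ (1/2)[179 + √(32041 + 4·3583938)] = (1/2)[179 + √14367793] ≈ (1/2)(179 + 3790.4872) = 1984.7436.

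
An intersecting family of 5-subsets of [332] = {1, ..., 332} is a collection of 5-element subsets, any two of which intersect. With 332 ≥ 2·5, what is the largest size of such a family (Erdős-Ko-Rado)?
max |F| = C(331, 4) = 491134490

The Erdős-Ko-Rado theorem states: for n ≥ 2k, an intersecting family of k-subsets of an n-element set has size at most C(n − 1, k − 1), with equality for 'star' families {A ⊆ [n] : |A| = k, i ∈ A} (fix an element i). For n = 332, k = 5: C(331, 4) = 491134490.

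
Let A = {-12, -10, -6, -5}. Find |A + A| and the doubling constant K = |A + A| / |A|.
K = |A + A| / |A| = 10/4 = 5/2

Enumerate A + A = {a + b : a, b ∈ A}. With |A| = 4, there are |A|^2 = 16 ordered sum pairs; collecting distinct values, A + A = {-24, -22, -20, -18, -17, -16, -15, -12, -11, -10}, so |A + A| = 10. Thus K = 10/4 = 5/2. For comparison, the minimum possible |A + A| over all 4-element sets is 2·4 − 1 = 7 (so min K = 7/4), attained only by arithmetic progressions.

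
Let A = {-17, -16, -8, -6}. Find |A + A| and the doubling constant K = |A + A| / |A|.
K = |A + A| / |A| = 10/4 = 5/2

Enumerate A + A = {a + b : a, b ∈ A}. With |A| = 4, there are |A|^2 = 16 ordered sum pairs; collecting distinct values, A + A = {-34, -33, -32, -25, -24, -23, -22, -16, -14, -12}, so |A + A| = 10. Thus K = 10/4 = 5/2. For comparison, the minimum possible |A + A| over all 4-element sets is 2·4 − 1 = 7 (so min K = 7/4), attained only by arithmetic progressions.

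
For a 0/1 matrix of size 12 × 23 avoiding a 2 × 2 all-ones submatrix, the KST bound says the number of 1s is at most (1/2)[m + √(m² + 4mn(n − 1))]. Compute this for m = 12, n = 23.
z(12, 23; 2, 2) ≤ (1/2)[12 + √(12² + 4·12·23·22)] = (1/2)[12 + √24432] = 84.1537

Kővári–Sós–Turán: let r_1, ..., r_12 be the row sums and z = Σ r_i the total number of 1s. Each pair of columns can share at most one row with both entries 1 (else a 2×2 all-ones block appears), so Σ_i C(r_i, 2) ≤ C(23, 2) = 253. By convexity Σ_i C(r_i, 2) ≥ 12·C(z/12, 2) = z(z − 12)/(2·12), giving z² − 12z − 12·23·22 ≤ 0 and hence z ≤ (1/2)[12 + √(144 + 4·6072)] = (1/2)[12 + √24432] ≈ (1/2)(12 + 156.3074) = 84.1537.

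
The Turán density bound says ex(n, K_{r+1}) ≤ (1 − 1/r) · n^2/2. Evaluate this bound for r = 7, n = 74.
Turán density bound = (6/7) · 74^2/2 = 16428/7 ≈ 2346.8571

Turán's theorem: ex(n, K_{r+1}) is achieved by the complete r-partite Turán graph T(n, r) with parts as balanced as possible, and is at most (1 − 1/r) · n^2/2. For r = 7, n = 74: the density bound is (6/7) · 5476/2 = 16428/7 ≈ 2346.8571. The integer-valued extremum is e(T(74, 7)) = 2346, which is strictly less than the density bound 16428/7 since 7 ∤ 74 (the parts of T(74, 7) cannot all be equal).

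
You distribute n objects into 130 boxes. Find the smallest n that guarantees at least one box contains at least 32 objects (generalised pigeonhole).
n = (32 − 1)·130 + 1 = 4031

By the generalised pigeonhole principle, to guarantee some box contains ≥ r objects we need more than (r − 1) · k objects total. Threshold: n = (r − 1) · k + 1. With r = 32 and k = 130: n = 31 · 130 + 1 = 4030 + 1 = 4031. For n = 4030 = 31 · 130, we can put exactly 31 objects in every box, avoiding 32 in any single one — so 4031 is tight.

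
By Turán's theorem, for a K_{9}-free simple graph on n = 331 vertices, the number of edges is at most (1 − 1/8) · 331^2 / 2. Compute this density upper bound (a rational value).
Turán density bound = (7/8) · 331^2/2 = 766927/16 ≈ 47932.9375

Turán's theorem: ex(n, K_{r+1}) is achieved by the complete r-partite Turán graph T(n, r) with parts as balanced as possible, and is at most (1 − 1/r) · n^2/2. For r = 8, n = 331: the density bound is (7/8) · 109561/2 = 766927/16 ≈ 47932.9375. The integer-valued extremum is e(T(331, 8)) = 47932, which is strictly less than the density bound 766927/16 since 8 ∤ 331 (the parts of T(331, 8) cannot all be equal).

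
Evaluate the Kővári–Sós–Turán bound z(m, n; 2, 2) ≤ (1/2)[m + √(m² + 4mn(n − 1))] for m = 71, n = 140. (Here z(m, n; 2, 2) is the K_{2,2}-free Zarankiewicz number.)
z(71, 140; 2, 2) ≤ (1/2)[71 + √(71² + 4·71·140·139)] = (1/2)[71 + √5531681] = 1211.4763

Kővári–Sós–Turán: let r_1, ..., r_71 be the row sums and z = Σ r_i the total number of 1s. Each pair of columns can share at most one row with both entries 1 (else a 2×2 all-ones block appears), so Σ_i C(r_i, 2) ≤ C(140, 2) = 9730. By convexity Σ_i C(r_i, 2) ≥ 71·C(z/71, 2) = z(z − 71)/(2·71), giving z² − 71z − 71·140·139 ≤ 0 and hence z ≤ (1/2)[71 + √(5041 + 4·1381660)] = (1/2)[71 + √5531681] ≈ (1/2)(71 + 2351.9526) = 1211.4763.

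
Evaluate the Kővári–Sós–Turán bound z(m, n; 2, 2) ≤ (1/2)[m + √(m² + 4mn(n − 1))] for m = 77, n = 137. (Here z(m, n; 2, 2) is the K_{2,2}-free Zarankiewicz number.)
z(77, 137; 2, 2) ≤ (1/2)[77 + √(77² + 4·77·137·136)] = (1/2)[77 + √5744585] = 1236.8932

Kővári–Sós–Turán: let r_1, ..., r_77 be the row sums and z = Σ r_i the total number of 1s. Each pair of columns can share at most one row with both entries 1 (else a 2×2 all-ones block appears), so Σ_i C(r_i, 2) ≤ C(137, 2) = 9316. By convexity Σ_i C(r_i, 2) ≥ 77·C(z/77, 2) = z(z − 77)/(2·77), giving z² − 77z − 77·137·136 ≤ 0 and hence z ≤ (1/2)[77 + √(5929 + 4·1434664)] = (1/2)[77 + √5744585] ≈ (1/2)(77 + 2396.7864) = 1236.8932.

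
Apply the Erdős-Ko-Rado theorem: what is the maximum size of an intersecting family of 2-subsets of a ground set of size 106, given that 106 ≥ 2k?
max |F| = C(105, 1) = 105

The Erdős-Ko-Rado theorem states: for n ≥ 2k, an intersecting family of k-subsets of an n-element set has size at most C(n − 1, k − 1), with equality for 'star' families {A ⊆ [n] : |A| = k, i ∈ A} (fix an element i). For n = 106, k = 2: C(105, 1) = 105.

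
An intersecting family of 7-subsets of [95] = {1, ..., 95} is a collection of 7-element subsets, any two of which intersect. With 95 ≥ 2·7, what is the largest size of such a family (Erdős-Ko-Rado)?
max |F| = C(94, 6) = 814216767

The Erdős-Ko-Rado theorem states: for n ≥ 2k, an intersecting family of k-subsets of an n-element set has size at most C(n − 1, k − 1), with equality for 'star' families {A ⊆ [n] : |A| = k, i ∈ A} (fix an element i). For n = 95, k = 7: C(94, 6) = 814216767.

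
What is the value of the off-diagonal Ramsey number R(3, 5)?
R(3, 5) = 14

Lower bound: an explicit 2-colouring of K_{13} (typically a Paley-type or other structured construction) avoids a red K_3 and a blue K_5, showing R(3, 5) > 13.
Upper bound: the Erdős–Szekeres recurrence R(r, t') ≤ R(r−1, t') + R(r, t'−1) yields R(3, 5) ≤ 14.
Hence R(3, 5) = 14.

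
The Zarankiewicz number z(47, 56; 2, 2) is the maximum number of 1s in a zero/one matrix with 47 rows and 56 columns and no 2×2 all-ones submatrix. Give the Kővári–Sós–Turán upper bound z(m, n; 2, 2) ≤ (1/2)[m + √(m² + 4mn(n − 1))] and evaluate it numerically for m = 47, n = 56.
z(47, 56; 2, 2) ≤ (1/2)[47 + √(47² + 4·47·56·55)] = (1/2)[47 + √581249] = 404.6984

Kővári–Sós–Turán: let r_1, ..., r_47 be the row sums and z = Σ r_i the total number of 1s. Each pair of columns can share at most one row with both entries 1 (else a 2×2 all-ones block appears), so Σ_i C(r_i, 2) ≤ C(56, 2) = 1540. By convexity Σ_i C(r_i, 2) ≥ 47·C(z/47, 2) = z(z − 47)/(2·47), giving z² − 47z − 47·56·55 ≤ 0 and hence z ≤ (1/2)[47 + √(2209 + 4·144760)] = (1/2)[47 + √581249] ≈ (1/2)(47 + 762.3969) = 404.6984.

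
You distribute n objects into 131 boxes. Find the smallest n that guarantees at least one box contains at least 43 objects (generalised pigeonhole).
n = (43 − 1)·131 + 1 = 5503

By the generalised pigeonhole principle, to guarantee some box contains ≥ r objects we need more than (r − 1) · k objects total. Threshold: n = (r − 1) · k + 1. With r = 43 and k = 131: n = 42 · 131 + 1 = 5502 + 1 = 5503. For n = 5502 = 42 · 131, we can put exactly 42 objects in every box, avoiding 43 in any single one — so 5503 is tight.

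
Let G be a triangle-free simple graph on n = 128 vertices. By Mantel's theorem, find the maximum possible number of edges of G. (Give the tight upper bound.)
ex(128, K_3) = ⌊128^2/4⌋ = 4096

Mantel (1907): a triangle-free graph on n vertices has at most ⌊n^2/4⌋ edges, with equality for the complete bipartite graph K_{⌊n/2⌋, ⌈n/2⌉}. For n = 128: ⌊128^2/4⌋ = ⌊16384/4⌋ = 4096. The extremal graph is K_{64, 64}, which has 64·64 = 4096 edges.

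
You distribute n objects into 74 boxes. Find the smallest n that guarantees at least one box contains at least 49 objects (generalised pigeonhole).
n = (49 − 1)·74 + 1 = 3553

By the generalised pigeonhole principle, to guarantee some box contains ≥ r objects we need more than (r − 1) · k objects total. Threshold: n = (r − 1) · k + 1. With r = 49 and k = 74: n = 48 · 74 + 1 = 3552 + 1 = 3553. For n = 3552 = 48 · 74, we can put exactly 48 objects in every box, avoiding 49 in any single one — so 3553 is tight.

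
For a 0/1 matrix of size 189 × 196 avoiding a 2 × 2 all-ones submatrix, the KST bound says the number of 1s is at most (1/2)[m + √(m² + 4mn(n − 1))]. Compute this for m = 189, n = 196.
z(189, 196; 2, 2) ≤ (1/2)[189 + √(189² + 4·189·196·195)] = (1/2)[189 + √28930041] = 2783.8327

Kővári–Sós–Turán: let r_1, ..., r_189 be the row sums and z = Σ r_i the total number of 1s. Each pair of columns can share at most one row with both entries 1 (else a 2×2 all-ones block appears), so Σ_i C(r_i, 2) ≤ C(196, 2) = 19110. By convexity Σ_i C(r_i, 2) ≥ 189·C(z/189, 2) = z(z − 189)/(2·189), giving z² − 189z − 189·196·195 ≤ 0 and hence z ≤ (1/2)[189 + √(35721 + 4·7223580)] = (1/2)[189 + √28930041] ≈ (1/2)(189 + 5378.6654) = 2783.8327.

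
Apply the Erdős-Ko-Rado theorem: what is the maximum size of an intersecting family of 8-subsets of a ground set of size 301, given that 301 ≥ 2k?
max |F| = C(300, 7) = 40438559561400

The Erdős-Ko-Rado theorem states: for n ≥ 2k, an intersecting family of k-subsets of an n-element set has size at most C(n − 1, k − 1), with equality for 'star' families {A ⊆ [n] : |A| = k, i ∈ A} (fix an element i). For n = 301, k = 8: C(300, 7) = 40438559561400.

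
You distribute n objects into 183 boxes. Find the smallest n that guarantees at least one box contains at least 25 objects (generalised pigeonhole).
n = (25 − 1)·183 + 1 = 4393

By the generalised pigeonhole principle, to guarantee some box contains ≥ r objects we need more than (r − 1) · k objects total. Threshold: n = (r − 1) · k + 1. With r = 25 and k = 183: n = 24 · 183 + 1 = 4392 + 1 = 4393. For n = 4392 = 24 · 183, we can put exactly 24 objects in every box, avoiding 25 in any single one — so 4393 is tight.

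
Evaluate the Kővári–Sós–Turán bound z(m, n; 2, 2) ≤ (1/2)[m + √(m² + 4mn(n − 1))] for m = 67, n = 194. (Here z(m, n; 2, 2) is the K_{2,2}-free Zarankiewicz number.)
z(67, 194; 2, 2) ≤ (1/2)[67 + √(67² + 4·67·194·193)] = (1/2)[67 + √10038945] = 1617.7147

Kővári–Sós–Turán: let r_1, ..., r_67 be the row sums and z = Σ r_i the total number of 1s. Each pair of columns can share at most one row with both entries 1 (else a 2×2 all-ones block appears), so Σ_i C(r_i, 2) ≤ C(194, 2) = 18721. By convexity Σ_i C(r_i, 2) ≥ 67·C(z/67, 2) = z(z − 67)/(2·67), giving z² − 67z − 67·194·193 ≤ 0 and hence z ≤ (1/2)[67 + √(4489 + 4·2508614)] = (1/2)[67 + √10038945] ≈ (1/2)(67 + 3168.4294) = 1617.7147.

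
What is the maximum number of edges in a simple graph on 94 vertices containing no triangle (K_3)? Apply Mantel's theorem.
ex(94, K_3) = ⌊94^2/4⌋ = 2209

Mantel (1907): a triangle-free graph on n vertices has at most ⌊n^2/4⌋ edges, with equality for the complete bipartite graph K_{⌊n/2⌋, ⌈n/2⌉}. For n = 94: ⌊94^2/4⌋ = ⌊8836/4⌋ = 2209. The extremal graph is K_{47, 47}, which has 47·47 = 2209 edges.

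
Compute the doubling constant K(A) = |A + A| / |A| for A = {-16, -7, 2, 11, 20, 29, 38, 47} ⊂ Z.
K = |A + A| / |A| = 15/8

Enumerate A + A = {a + b : a, b ∈ A}. With |A| = 8, there are |A|^2 = 64 ordered sum pairs; collecting distinct values, A + A = {-32, -23, -14, -5, 4, 13, 22, 31, 40, 49, 58, 67, 76, 85, 94}, so |A + A| = 15. Thus K = 15/8. Here |A + A| = 2|A| − 1 = 15, the minimum possible — so K = 15/8 is minimal, which holds iff A is an arithmetic progression.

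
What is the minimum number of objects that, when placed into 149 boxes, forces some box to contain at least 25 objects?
n = (25 − 1)·149 + 1 = 3577

By the generalised pigeonhole principle, to guarantee some box contains ≥ r objects we need more than (r − 1) · k objects total. Threshold: n = (r − 1) · k + 1. With r = 25 and k = 149: n = 24 · 149 + 1 = 3576 + 1 = 3577. For n = 3576 = 24 · 149, we can put exactly 24 objects in every box, avoiding 25 in any single one — so 3577 is tight.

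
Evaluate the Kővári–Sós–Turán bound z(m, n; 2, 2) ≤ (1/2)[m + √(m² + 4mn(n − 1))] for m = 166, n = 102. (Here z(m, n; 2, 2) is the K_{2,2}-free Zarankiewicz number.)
z(166, 102; 2, 2) ≤ (1/2)[166 + √(166² + 4·166·102·101)] = (1/2)[166 + √6868084] = 1393.3515

Kővári–Sós–Turán: let r_1, ..., r_166 be the row sums and z = Σ r_i the total number of 1s. Each pair of columns can share at most one row with both entries 1 (else a 2×2 all-ones block appears), so Σ_i C(r_i, 2) ≤ C(102, 2) = 5151. By convexity Σ_i C(r_i, 2) ≥ 166·C(z/166, 2) = z(z − 166)/(2·166), giving z² − 166z − 166·102·101 ≤ 0 and hence z ≤ (1/2)[166 + √(27556 + 4·1710132)] = (1/2)[166 + √6868084] ≈ (1/2)(166 + 2620.703) = 1393.3515.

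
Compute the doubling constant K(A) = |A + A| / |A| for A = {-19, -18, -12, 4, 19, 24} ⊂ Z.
K = |A + A| / |A| = 21/6 = 7/2

Enumerate A + A = {a + b : a, b ∈ A}. With |A| = 6, there are |A|^2 = 36 ordered sum pairs; collecting distinct values, A + A = {-38, -37, -36, -31, -30, -24, -15, -14, -8, 0, 1, 5, 6, 7, 8, 12, 23, 28, 38, 43, 48}, so |A + A| = 21. Thus K = 21/6 = 7/2. For comparison, the minimum possible |A + A| over all 6-element sets is 2·6 − 1 = 11 (so min K = 11/6), attained only by arithmetic progressions.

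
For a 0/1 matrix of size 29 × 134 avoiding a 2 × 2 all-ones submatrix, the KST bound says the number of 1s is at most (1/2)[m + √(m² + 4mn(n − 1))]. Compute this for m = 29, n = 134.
z(29, 134; 2, 2) ≤ (1/2)[29 + √(29² + 4·29·134·133)] = (1/2)[29 + √2068193] = 733.5607

Kővári–Sós–Turán: let r_1, ..., r_29 be the row sums and z = Σ r_i the total number of 1s. Each pair of columns can share at most one row with both entries 1 (else a 2×2 all-ones block appears), so Σ_i C(r_i, 2) ≤ C(134, 2) = 8911. By convexity Σ_i C(r_i, 2) ≥ 29·C(z/29, 2) = z(z − 29)/(2·29), giving z² − 29z − 29·134·133 ≤ 0 and hence z ≤ (1/2)[29 + √(841 + 4·516838)] = (1/2)[29 + √2068193] ≈ (1/2)(29 + 1438.1213) = 733.5607.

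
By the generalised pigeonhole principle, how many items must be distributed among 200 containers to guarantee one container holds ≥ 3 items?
n = (3 − 1)·200 + 1 = 401

By the generalised pigeonhole principle, to guarantee some box contains ≥ r objects we need more than (r − 1) · k objects total. Threshold: n = (r − 1) · k + 1. With r = 3 and k = 200: n = 2 · 200 + 1 = 400 + 1 = 401. For n = 400 = 2 · 200, we can put exactly 2 objects in every box, avoiding 3 in any single one — so 401 is tight.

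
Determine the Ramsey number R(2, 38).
R(2, 38) = 38

R(2, k) = k for all k ≥ 2: in a 2-colouring of K_k, either some edge is red (a red K_2) or all edges are blue (a blue K_k). And K_{37} coloured all-blue has no blue K_38, so R(2, 38) > 37. Hence R(2, 38) = 38.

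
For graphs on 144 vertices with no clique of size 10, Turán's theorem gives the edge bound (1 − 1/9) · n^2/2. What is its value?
Turán density bound = (8/9) · 144^2/2 = 9216

Turán's theorem: ex(n, K_{r+1}) is achieved by the complete r-partite Turán graph T(n, r) with parts as balanced as possible, and is at most (1 − 1/r) · n^2/2. For r = 9, n = 144: the density bound is (8/9) · 20736/2 = 9216. Since 9 ∣ 144, the Turán graph T(144, 9) has parts of equal size 16, and its edge count e(T(144, 9)) = 9216 attains the density bound exactly.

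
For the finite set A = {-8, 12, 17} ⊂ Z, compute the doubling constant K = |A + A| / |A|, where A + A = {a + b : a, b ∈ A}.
K = |A + A| / |A| = 6/3 = 2

Enumerate A + A = {a + b : a, b ∈ A}. With |A| = 3, there are |A|^2 = 9 ordered sum pairs; collecting distinct values, A + A = {-16, 4, 9, 24, 29, 34}, so |A + A| = 6. Thus K = 6/3 = 2. For comparison, the minimum possible |A + A| over all 3-element sets is 2·3 − 1 = 5 (so min K = 5/3), attained only by arithmetic progressions.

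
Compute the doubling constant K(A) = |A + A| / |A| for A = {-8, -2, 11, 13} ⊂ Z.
K = |A + A| / |A| = 10/4 = 5/2

Enumerate A + A = {a + b : a, b ∈ A}. With |A| = 4, there are |A|^2 = 16 ordered sum pairs; collecting distinct values, A + A = {-16, -10, -4, 3, 5, 9, 11, 22, 24, 26}, so |A + A| = 10. Thus K = 10/4 = 5/2. For comparison, the minimum possible |A + A| over all 4-element sets is 2·4 − 1 = 7 (so min K = 7/4), attained only by arithmetic progressions.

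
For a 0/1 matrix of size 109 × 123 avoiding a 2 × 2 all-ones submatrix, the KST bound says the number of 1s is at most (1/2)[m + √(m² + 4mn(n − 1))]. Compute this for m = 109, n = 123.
z(109, 123; 2, 2) ≤ (1/2)[109 + √(109² + 4·109·123·122)] = (1/2)[109 + √6554497] = 1334.5876

Kővári–Sós–Turán: let r_1, ..., r_109 be the row sums and z = Σ r_i the total number of 1s. Each pair of columns can share at most one row with both entries 1 (else a 2×2 all-ones block appears), so Σ_i C(r_i, 2) ≤ C(123, 2) = 7503. By convexity Σ_i C(r_i, 2) ≥ 109·C(z/109, 2) = z(z − 109)/(2·109), giving z² − 109z − 109·123·122 ≤ 0 and hence z ≤ (1/2)[109 + √(11881 + 4·1635654)] = (1/2)[109 + √6554497] ≈ (1/2)(109 + 2560.1752) = 1334.5876.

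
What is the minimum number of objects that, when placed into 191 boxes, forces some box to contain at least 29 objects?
n = (29 − 1)·191 + 1 = 5349

By the generalised pigeonhole principle, to guarantee some box contains ≥ r objects we need more than (r − 1) · k objects total. Threshold: n = (r − 1) · k + 1. With r = 29 and k = 191: n = 28 · 191 + 1 = 5348 + 1 = 5349. For n = 5348 = 28 · 191, we can put exactly 28 objects in every box, avoiding 29 in any single one — so 5349 is tight.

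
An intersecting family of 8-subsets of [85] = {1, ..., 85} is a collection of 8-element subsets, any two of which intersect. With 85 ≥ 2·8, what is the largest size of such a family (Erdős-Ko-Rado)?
max |F| = C(84, 7) = 4529365776

Erdős-Ko-Rado (1961): when n ≥ 2k, max |F| = C(n−1, k−1). The bound is attained by the star {A : i ∈ A} for any fixed i ∈ [n]. Here C(85−1, 8−1) = C(84, 7) = 4529365776.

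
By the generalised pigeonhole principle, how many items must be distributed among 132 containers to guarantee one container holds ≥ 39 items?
n = (39 − 1)·132 + 1 = 5017

By the generalised pigeonhole principle, to guarantee some box contains ≥ r objects we need more than (r − 1) · k objects total. Threshold: n = (r − 1) · k + 1. With r = 39 and k = 132: n = 38 · 132 + 1 = 5016 + 1 = 5017. For n = 5016 = 38 · 132, we can put exactly 38 objects in every box, avoiding 39 in any single one — so 5017 is tight.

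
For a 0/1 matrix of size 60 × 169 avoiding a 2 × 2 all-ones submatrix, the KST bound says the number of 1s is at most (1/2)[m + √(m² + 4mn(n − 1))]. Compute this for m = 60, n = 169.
z(60, 169; 2, 2) ≤ (1/2)[60 + √(60² + 4·60·169·168)] = (1/2)[60 + √6817680] = 1335.5344

Kővári–Sós–Turán: let r_1, ..., r_60 be the row sums and z = Σ r_i the total number of 1s. Each pair of columns can share at most one row with both entries 1 (else a 2×2 all-ones block appears), so Σ_i C(r_i, 2) ≤ C(169, 2) = 14196. By convexity Σ_i C(r_i, 2) ≥ 60·C(z/60, 2) = z(z − 60)/(2·60), giving z² − 60z − 60·169·168 ≤ 0 and hence z ≤ (1/2)[60 + √(3600 + 4·1703520)] = (1/2)[60 + √6817680] ≈ (1/2)(60 + 2611.0687) = 1335.5344.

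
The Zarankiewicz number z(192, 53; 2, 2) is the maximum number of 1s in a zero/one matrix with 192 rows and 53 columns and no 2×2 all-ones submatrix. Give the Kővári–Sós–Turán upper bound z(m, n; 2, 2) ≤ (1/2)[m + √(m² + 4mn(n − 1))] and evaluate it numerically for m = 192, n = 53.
z(192, 53; 2, 2) ≤ (1/2)[192 + √(192² + 4·192·53·52)] = (1/2)[192 + √2153472] = 829.7356

Kővári–Sós–Turán: let r_1, ..., r_192 be the row sums and z = Σ r_i the total number of 1s. Each pair of columns can share at most one row with both entries 1 (else a 2×2 all-ones block appears), so Σ_i C(r_i, 2) ≤ C(53, 2) = 1378. By convexity Σ_i C(r_i, 2) ≥ 192·C(z/192, 2) = z(z − 192)/(2·192), giving z² − 192z − 192·53·52 ≤ 0 and hence z ≤ (1/2)[192 + √(36864 + 4·529152)] = (1/2)[192 + √2153472] ≈ (1/2)(192 + 1467.4713) = 829.7356.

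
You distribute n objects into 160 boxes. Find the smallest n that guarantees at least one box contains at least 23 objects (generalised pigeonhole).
n = (23 − 1)·160 + 1 = 3521

By the generalised pigeonhole principle, to guarantee some box contains ≥ r objects we need more than (r − 1) · k objects total. Threshold: n = (r − 1) · k + 1. With r = 23 and k = 160: n = 22 · 160 + 1 = 3520 + 1 = 3521. For n = 3520 = 22 · 160, we can put exactly 22 objects in every box, avoiding 23 in any single one — so 3521 is tight.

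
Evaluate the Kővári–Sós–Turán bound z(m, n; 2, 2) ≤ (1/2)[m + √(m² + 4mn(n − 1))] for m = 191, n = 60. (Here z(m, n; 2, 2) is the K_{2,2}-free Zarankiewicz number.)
z(191, 60; 2, 2) ≤ (1/2)[191 + √(191² + 4·191·60·59)] = (1/2)[191 + √2741041] = 923.3045

Kővári–Sós–Turán: let r_1, ..., r_191 be the row sums and z = Σ r_i the total number of 1s. Each pair of columns can share at most one row with both entries 1 (else a 2×2 all-ones block appears), so Σ_i C(r_i, 2) ≤ C(60, 2) = 1770. By convexity Σ_i C(r_i, 2) ≥ 191·C(z/191, 2) = z(z − 191)/(2·191), giving z² − 191z − 191·60·59 ≤ 0 and hence z ≤ (1/2)[191 + √(36481 + 4·676140)] = (1/2)[191 + √2741041] ≈ (1/2)(191 + 1655.609) = 923.3045.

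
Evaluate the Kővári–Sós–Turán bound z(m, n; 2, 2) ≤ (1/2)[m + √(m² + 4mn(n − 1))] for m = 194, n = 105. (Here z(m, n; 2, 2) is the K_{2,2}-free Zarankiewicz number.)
z(194, 105; 2, 2) ≤ (1/2)[194 + √(194² + 4·194·105·104)] = (1/2)[194 + √8511556] = 1555.7286

Kővári–Sós–Turán: let r_1, ..., r_194 be the row sums and z = Σ r_i the total number of 1s. Each pair of columns can share at most one row with both entries 1 (else a 2×2 all-ones block appears), so Σ_i C(r_i, 2) ≤ C(105, 2) = 5460. By convexity Σ_i C(r_i, 2) ≥ 194·C(z/194, 2) = z(z − 194)/(2·194), giving z² − 194z − 194·105·104 ≤ 0 and hence z ≤ (1/2)[194 + √(37636 + 4·2118480)] = (1/2)[194 + √8511556] ≈ (1/2)(194 + 2917.4571) = 1555.7286.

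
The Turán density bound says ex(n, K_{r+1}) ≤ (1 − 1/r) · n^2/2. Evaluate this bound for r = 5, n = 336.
Turán density bound = (4/5) · 336^2/2 = 225792/5 ≈ 45158.4

Turán's theorem: ex(n, K_{r+1}) is achieved by the complete r-partite Turán graph T(n, r) with parts as balanced as possible, and is at most (1 − 1/r) · n^2/2. For r = 5, n = 336: the density bound is (4/5) · 112896/2 = 225792/5 ≈ 45158.4. The integer-valued extremum is e(T(336, 5)) = 45158, which is strictly less than the density bound 225792/5 since 5 ∤ 336 (the parts of T(336, 5) cannot all be equal).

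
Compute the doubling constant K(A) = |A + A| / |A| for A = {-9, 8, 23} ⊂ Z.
K = |A + A| / |A| = 6/3 = 2

Enumerate A + A = {a + b : a, b ∈ A}. With |A| = 3, there are |A|^2 = 9 ordered sum pairs; collecting distinct values, A + A = {-18, -1, 14, 16, 31, 46}, so |A + A| = 6. Thus K = 6/3 = 2. For comparison, the minimum possible |A + A| over all 3-element sets is 2·3 − 1 = 5 (so min K = 5/3), attained only by arithmetic progressions.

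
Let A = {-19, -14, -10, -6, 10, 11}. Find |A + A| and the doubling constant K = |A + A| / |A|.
K = |A + A| / |A| = 20/6 = 10/3

Enumerate A + A = {a + b : a, b ∈ A}. With |A| = 6, there are |A|^2 = 36 ordered sum pairs; collecting distinct values, A + A = {-38, -33, -29, -28, -25, -24, -20, -16, -12, -9, -8, -4, -3, 0, 1, 4, 5, 20, 21, 22}, so |A + A| = 20. Thus K = 20/6 = 10/3. For comparison, the minimum possible |A + A| over all 6-element sets is 2·6 − 1 = 11 (so min K = 11/6), attained only by arithmetic progressions.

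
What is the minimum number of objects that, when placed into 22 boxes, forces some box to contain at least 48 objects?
n = (48 − 1)·22 + 1 = 1035

By the generalised pigeonhole principle, to guarantee some box contains ≥ r objects we need more than (r − 1) · k objects total. Threshold: n = (r − 1) · k + 1. With r = 48 and k = 22: n = 47 · 22 + 1 = 1034 + 1 = 1035. For n = 1034 = 47 · 22, we can put exactly 47 objects in every box, avoiding 48 in any single one — so 1035 is tight.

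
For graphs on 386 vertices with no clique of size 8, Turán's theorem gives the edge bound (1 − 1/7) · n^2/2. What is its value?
Turán density bound = (6/7) · 386^2/2 = 446988/7 ≈ 63855.4286

Turán's theorem: ex(n, K_{r+1}) is achieved by the complete r-partite Turán graph T(n, r) with parts as balanced as possible, and is at most (1 − 1/r) · n^2/2. For r = 7, n = 386: the density bound is (6/7) · 148996/2 = 446988/7 ≈ 63855.4286. The integer-valued extremum is e(T(386, 7)) = 63855, which is strictly less than the density bound 446988/7 since 7 ∤ 386 (the parts of T(386, 7) cannot all be equal).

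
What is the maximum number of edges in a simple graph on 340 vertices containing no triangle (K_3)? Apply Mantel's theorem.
ex(340, K_3) = ⌊340^2/4⌋ = 28900

Mantel (1907): a triangle-free graph on n vertices has at most ⌊n^2/4⌋ edges, with equality for the complete bipartite graph K_{⌊n/2⌋, ⌈n/2⌉}. For n = 340: ⌊340^2/4⌋ = ⌊115600/4⌋ = 28900. The extremal graph is K_{170, 170}, which has 170·170 = 28900 edges.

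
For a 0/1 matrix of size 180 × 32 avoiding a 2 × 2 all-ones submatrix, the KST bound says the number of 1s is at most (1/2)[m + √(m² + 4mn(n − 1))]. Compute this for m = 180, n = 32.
z(180, 32; 2, 2) ≤ (1/2)[180 + √(180² + 4·180·32·31)] = (1/2)[180 + √746640] = 522.0417

Kővári–Sós–Turán: let r_1, ..., r_180 be the row sums and z = Σ r_i the total number of 1s. Each pair of columns can share at most one row with both entries 1 (else a 2×2 all-ones block appears), so Σ_i C(r_i, 2) ≤ C(32, 2) = 496. By convexity Σ_i C(r_i, 2) ≥ 180·C(z/180, 2) = z(z − 180)/(2·180), giving z² − 180z − 180·32·31 ≤ 0 and hence z ≤ (1/2)[180 + √(32400 + 4·178560)] = (1/2)[180 + √746640] ≈ (1/2)(180 + 864.0833) = 522.0417.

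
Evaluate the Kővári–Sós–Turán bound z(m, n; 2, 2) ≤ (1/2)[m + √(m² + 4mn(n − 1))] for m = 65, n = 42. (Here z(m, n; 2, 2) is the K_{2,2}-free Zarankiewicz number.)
z(65, 42; 2, 2) ≤ (1/2)[65 + √(65² + 4·65·42·41)] = (1/2)[65 + √451945] = 368.6343

Kővári–Sós–Turán: let r_1, ..., r_65 be the row sums and z = Σ r_i the total number of 1s. Each pair of columns can share at most one row with both entries 1 (else a 2×2 all-ones block appears), so Σ_i C(r_i, 2) ≤ C(42, 2) = 861. By convexity Σ_i C(r_i, 2) ≥ 65·C(z/65, 2) = z(z − 65)/(2·65), giving z² − 65z − 65·42·41 ≤ 0 and hence z ≤ (1/2)[65 + √(4225 + 4·111930)] = (1/2)[65 + √451945] ≈ (1/2)(65 + 672.2685) = 368.6343.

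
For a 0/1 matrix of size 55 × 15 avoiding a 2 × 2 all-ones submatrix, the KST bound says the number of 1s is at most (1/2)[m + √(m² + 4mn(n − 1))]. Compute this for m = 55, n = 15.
z(55, 15; 2, 2) ≤ (1/2)[55 + √(55² + 4·55·15·14)] = (1/2)[55 + √49225] = 138.4335

Kővári–Sós–Turán: let r_1, ..., r_55 be the row sums and z = Σ r_i the total number of 1s. Each pair of columns can share at most one row with both entries 1 (else a 2×2 all-ones block appears), so Σ_i C(r_i, 2) ≤ C(15, 2) = 105. By convexity Σ_i C(r_i, 2) ≥ 55·C(z/55, 2) = z(z − 55)/(2·55), giving z² − 55z − 55·15·14 ≤ 0 and hence z ≤ (1/2)[55 + √(3025 + 4·11550)] = (1/2)[55 + √49225] ≈ (1/2)(55 + 221.8671) = 138.4335.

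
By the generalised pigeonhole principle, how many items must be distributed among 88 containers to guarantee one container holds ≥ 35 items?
n = (35 − 1)·88 + 1 = 2993

By the generalised pigeonhole principle, to guarantee some box contains ≥ r objects we need more than (r − 1) · k objects total. Threshold: n = (r − 1) · k + 1. With r = 35 and k = 88: n = 34 · 88 + 1 = 2992 + 1 = 2993. For n = 2992 = 34 · 88, we can put exactly 34 objects in every box, avoiding 35 in any single one — so 2993 is tight.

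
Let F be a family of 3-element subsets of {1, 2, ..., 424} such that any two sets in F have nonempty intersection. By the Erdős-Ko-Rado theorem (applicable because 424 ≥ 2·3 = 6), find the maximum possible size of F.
max |F| = C(423, 2) = 89253

The Erdős-Ko-Rado theorem states: for n ≥ 2k, an intersecting family of k-subsets of an n-element set has size at most C(n − 1, k − 1), with equality for 'star' families {A ⊆ [n] : |A| = k, i ∈ A} (fix an element i). For n = 424, k = 3: C(423, 2) = 89253.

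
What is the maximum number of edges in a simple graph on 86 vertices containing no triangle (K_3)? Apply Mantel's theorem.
ex(86, K_3) = ⌊86^2/4⌋ = 1849

Mantel (1907): a triangle-free graph on n vertices has at most ⌊n^2/4⌋ edges, with equality for the complete bipartite graph K_{⌊n/2⌋, ⌈n/2⌉}. For n = 86: ⌊86^2/4⌋ = ⌊7396/4⌋ = 1849. The extremal graph is K_{43, 43}, which has 43·43 = 1849 edges.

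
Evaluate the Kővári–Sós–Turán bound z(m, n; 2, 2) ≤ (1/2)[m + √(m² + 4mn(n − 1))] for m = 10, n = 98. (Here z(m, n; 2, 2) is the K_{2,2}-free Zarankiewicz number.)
z(10, 98; 2, 2) ≤ (1/2)[10 + √(10² + 4·10·98·97)] = (1/2)[10 + √380340] = 313.3586

Kővári–Sós–Turán: let r_1, ..., r_10 be the row sums and z = Σ r_i the total number of 1s. Each pair of columns can share at most one row with both entries 1 (else a 2×2 all-ones block appears), so Σ_i C(r_i, 2) ≤ C(98, 2) = 4753. By convexity Σ_i C(r_i, 2) ≥ 10·C(z/10, 2) = z(z − 10)/(2·10), giving z² − 10z − 10·98·97 ≤ 0 and hence z ≤ (1/2)[10 + √(100 + 4·95060)] = (1/2)[10 + √380340] ≈ (1/2)(10 + 616.7171) = 313.3586.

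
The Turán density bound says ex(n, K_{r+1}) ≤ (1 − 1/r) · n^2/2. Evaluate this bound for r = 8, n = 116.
Turán density bound = (7/8) · 116^2/2 = 5887

Turán's theorem: ex(n, K_{r+1}) is achieved by the complete r-partite Turán graph T(n, r) with parts as balanced as possible, and is at most (1 − 1/r) · n^2/2. For r = 8, n = 116: the density bound is (7/8) · 13456/2 = 5887. The integer-valued extremum is e(T(116, 8)) = 5886, which is strictly less than the density bound 5887 since 8 ∤ 116 (the parts of T(116, 8) cannot all be equal).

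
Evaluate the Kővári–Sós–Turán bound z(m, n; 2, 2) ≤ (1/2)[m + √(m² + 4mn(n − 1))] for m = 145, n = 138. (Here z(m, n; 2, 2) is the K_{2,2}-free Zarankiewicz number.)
z(145, 138; 2, 2) ≤ (1/2)[145 + √(145² + 4·145·138·137)] = (1/2)[145 + √10986505] = 1729.7949

Kővári–Sós–Turán: let r_1, ..., r_145 be the row sums and z = Σ r_i the total number of 1s. Each pair of columns can share at most one row with both entries 1 (else a 2×2 all-ones block appears), so Σ_i C(r_i, 2) ≤ C(138, 2) = 9453. By convexity Σ_i C(r_i, 2) ≥ 145·C(z/145, 2) = z(z − 145)/(2·145), giving z² − 145z − 145·138·137 ≤ 0 and hence z ≤ (1/2)[145 + √(21025 + 4·2741370)] = (1/2)[145 + √10986505] ≈ (1/2)(145 + 3314.5897) = 1729.7949.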